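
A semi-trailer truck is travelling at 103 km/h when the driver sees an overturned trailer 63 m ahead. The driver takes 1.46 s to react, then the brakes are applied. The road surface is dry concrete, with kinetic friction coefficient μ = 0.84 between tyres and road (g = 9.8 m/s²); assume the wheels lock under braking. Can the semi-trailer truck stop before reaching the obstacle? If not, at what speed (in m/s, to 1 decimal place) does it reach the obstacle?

103 km/h ÷ 3.6 = 28.6111 m/s.
a = μg = 0.84 × 9.8 = 8.232 m/s².
Reaction distance = 28.6111 × 1.46 = 41.772 m.
Braking distance needed to stop: v²/(2a) = 818.595 / 16.464 = 49.720 m, so total needed = 41.772 + 49.720 = 91.492 m > 63 m — it cannot stop.
Distance remaining when braking begins: 63 − 41.772 = 21.228 m.
v² = v₀² − 2a·d = 818.595 − 2 × 8.232 × 21.228 = 469.097 m²/s².
v = √469.097 = 21.659 m/s.

No — it strikes the obstacle at 21.7 m/s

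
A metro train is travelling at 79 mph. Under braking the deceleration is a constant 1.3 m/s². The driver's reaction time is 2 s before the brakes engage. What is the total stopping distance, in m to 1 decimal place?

79 mph × 0.44704 = 35.3162 m/s.
Reaction distance = v·t_r = 35.3162 × 2 = 70.632 m.
Braking distance = v²/(2a) = 35.3162² / (2 × 1.300) = 1247.234 / 2.600 = 479.705 m.
Total = 70.632 + 479.705 = 550.337 m.

Total stopping distance ≈ 550.3 m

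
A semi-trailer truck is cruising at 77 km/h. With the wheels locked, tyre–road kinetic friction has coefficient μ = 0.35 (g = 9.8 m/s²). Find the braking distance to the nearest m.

77 km/h ÷ 3.6 = 21.3889 m/s.
a = μg = 0.35 × 9.8 = 3.430 m/s².
Braking distance = v²/(2a) = 21.3889² / (2 × 3.430) = 457.485 / 6.860 = 66.689 m.

Braking distance ≈ 67 m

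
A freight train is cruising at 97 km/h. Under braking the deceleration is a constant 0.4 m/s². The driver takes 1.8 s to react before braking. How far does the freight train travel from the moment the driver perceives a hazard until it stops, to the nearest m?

97 km/h ÷ 3.6 = 26.9444 m/s.
Reaction distance = v·t_r = 26.9444 × 1.8 = 48.500 m.
Braking distance = v²/(2a) = 26.9444² / (2 × 0.400) = 726.001 / 0.800 = 907.501 m.
Total = 48.500 + 907.501 = 956.001 m.

Total stopping distance ≈ 956 m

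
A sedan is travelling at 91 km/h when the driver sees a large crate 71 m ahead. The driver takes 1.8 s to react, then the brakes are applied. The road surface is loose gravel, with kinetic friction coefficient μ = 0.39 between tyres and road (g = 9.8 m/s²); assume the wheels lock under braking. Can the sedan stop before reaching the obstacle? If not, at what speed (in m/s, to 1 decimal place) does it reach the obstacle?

No — it strikes the obstacle at 21.1 m/s

91 km/h ÷ 3.6 = 25.2778 m/s.
a = μg = 0.39 × 9.8 = 3.822 m/s².
Reaction distance = 25.2778 × 1.8 = 45.500 m.
Braking distance needed to stop: v²/(2a) = 638.967 / 7.644 = 83.591 m, so total needed = 45.500 + 83.591 = 129.091 m > 71 m — it cannot stop.
Distance remaining when braking begins: 71 − 45.500 = 25.500 m.
v² = v₀² − 2a·d = 638.967 − 2 × 3.822 × 25.500 = 444.045 m²/s².
v = √444.045 = 21.072 m/s.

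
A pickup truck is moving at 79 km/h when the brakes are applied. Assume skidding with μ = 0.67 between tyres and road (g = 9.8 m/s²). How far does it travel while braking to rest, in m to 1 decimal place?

79 km/h ÷ 3.6 = 21.9444 m/s.
a = μg = 0.67 × 9.8 = 6.566 m/s².
Braking distance = v²/(2a) = 21.9444² / (2 × 6.566) = 481.557 / 13.132 = 36.670 m.

Braking distance ≈ 36.7 m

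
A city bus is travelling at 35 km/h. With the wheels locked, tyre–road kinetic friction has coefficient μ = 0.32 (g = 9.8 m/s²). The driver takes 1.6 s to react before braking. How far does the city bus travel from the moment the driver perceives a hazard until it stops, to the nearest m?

35 km/h ÷ 3.6 = 9.7222 m/s.
a = μg = 0.32 × 9.8 = 3.136 m/s².
Reaction distance = v·t_r = 9.7222 × 1.6 = 15.556 m.
Braking distance = v²/(2a) = 9.7222² / (2 × 3.136) = 94.521 / 6.272 = 15.070 m.
Total = 15.556 + 15.070 = 30.626 m.

Total stopping distance ≈ 31 m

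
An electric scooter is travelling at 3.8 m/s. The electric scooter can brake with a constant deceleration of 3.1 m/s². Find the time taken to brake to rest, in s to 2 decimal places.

Braking time ≈ 1.23 s

Braking time = v/a = 3.8000 / 3.100 = 1.226 s.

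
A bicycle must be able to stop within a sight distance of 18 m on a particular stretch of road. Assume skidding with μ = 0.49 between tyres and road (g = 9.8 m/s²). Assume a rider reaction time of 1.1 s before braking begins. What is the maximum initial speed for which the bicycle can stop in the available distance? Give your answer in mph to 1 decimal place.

Maximum speed ≈ 19.9 mph

a = μg = 0.49 × 9.8 = 4.802 m/s².
Stopping distance: v·t_r + v²/(2a) = 18 with t_r = 1.1 s and a = 4.802 m/s².
So v² + 10.564 v − 172.87 = 0.
Positive root: v = −a·t_r + √((a·t_r)² + 2a·d) = −5.282 + √(27.900 + 172.87) = 8.8873 m/s.
8.8873 m/s ÷ 0.44704 = 19.880 mph.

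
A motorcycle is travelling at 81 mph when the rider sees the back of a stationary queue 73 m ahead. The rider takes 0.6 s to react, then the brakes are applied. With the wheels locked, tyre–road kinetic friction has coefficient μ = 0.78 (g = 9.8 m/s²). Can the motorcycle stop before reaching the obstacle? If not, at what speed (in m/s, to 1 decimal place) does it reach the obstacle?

No — it strikes the obstacle at 23.0 m/s

81 mph × 0.44704 = 36.2102 m/s.
a = μg = 0.78 × 9.8 = 7.644 m/s².
Reaction distance = 36.2102 × 0.6 = 21.726 m.
Braking distance needed to stop: v²/(2a) = 1311.179 / 15.288 = 85.765 m, so total needed = 21.726 + 85.765 = 107.491 m > 73 m — it cannot stop.
Distance remaining when braking begins: 73 − 21.726 = 51.274 m.
v² = v₀² − 2a·d = 1311.179 − 2 × 7.644 × 51.274 = 527.302 m²/s².
v = √527.302 = 22.963 m/s.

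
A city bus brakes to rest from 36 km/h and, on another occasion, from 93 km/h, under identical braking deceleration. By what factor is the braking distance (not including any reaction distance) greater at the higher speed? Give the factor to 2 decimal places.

Braking distance d = v²/(2a), so with a fixed, d ∝ v².
Factor = (93/36)² = 2.5833² = 6.6734.

Factor ≈ 6.67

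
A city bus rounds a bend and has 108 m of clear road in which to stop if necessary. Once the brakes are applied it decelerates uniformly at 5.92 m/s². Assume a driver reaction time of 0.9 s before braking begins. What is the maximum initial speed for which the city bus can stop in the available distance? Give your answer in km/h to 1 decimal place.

Maximum speed ≈ 111.0 km/h

Stopping distance: v·t_r + v²/(2a) = 108 with t_r = 0.9 s and a = 5.920 m/s².
So v² + 10.656 v − 1278.72 = 0.
Positive root: v = −a·t_r + √((a·t_r)² + 2a·d) = −5.328 + √(28.388 + 1278.72) = 30.8259 m/s.
30.8259 m/s × 3.6 = 110.973 km/h.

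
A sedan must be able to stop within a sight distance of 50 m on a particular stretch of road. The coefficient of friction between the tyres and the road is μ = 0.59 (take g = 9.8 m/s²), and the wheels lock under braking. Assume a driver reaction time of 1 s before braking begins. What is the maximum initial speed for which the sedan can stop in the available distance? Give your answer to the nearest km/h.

Maximum speed ≈ 68 km/h

a = μg = 0.59 × 9.8 = 5.782 m/s².
Stopping distance: v·t_r + v²/(2a) = 50 with t_r = 1 s and a = 5.782 m/s².
So v² + 11.564 v − 578.20 = 0.
Positive root: v = −a·t_r + √((a·t_r)² + 2a·d) = −5.782 + √(33.432 + 578.20) = 18.9492 m/s.
18.9492 m/s × 3.6 = 68.217 km/h.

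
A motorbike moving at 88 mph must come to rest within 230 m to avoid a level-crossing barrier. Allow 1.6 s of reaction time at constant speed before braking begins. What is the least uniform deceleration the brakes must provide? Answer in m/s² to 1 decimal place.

88 mph × 0.44704 = 39.3395 m/s.
Distance covered during reaction = 39.3395 × 1.6 = 62.943 m.
Distance available for braking: 230 − 62.943 = 167.057 m.
v² = 2a·d ⇒ a = v²/(2d) = 39.3395² / (2 × 167.057) = 1547.596 / 334.114 = 4.6319 m/s².

Required deceleration ≈ 4.6 m/s²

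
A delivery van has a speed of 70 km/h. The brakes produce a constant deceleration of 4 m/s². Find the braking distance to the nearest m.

70 km/h ÷ 3.6 = 19.4444 m/s.
Braking distance = v²/(2a) = 19.4444² / (2 × 4.000) = 378.085 / 8.000 = 47.261 m.

Braking distance ≈ 47 m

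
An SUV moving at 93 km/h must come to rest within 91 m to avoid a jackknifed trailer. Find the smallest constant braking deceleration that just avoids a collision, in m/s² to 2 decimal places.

Required deceleration ≈ 3.67 m/s²

93 km/h ÷ 3.6 = 25.8333 m/s.
v² = 2a·d ⇒ a = v²/(2d) = 25.8333² / (2 × 91.000) = 667.359 / 182.000 = 3.6668 m/s².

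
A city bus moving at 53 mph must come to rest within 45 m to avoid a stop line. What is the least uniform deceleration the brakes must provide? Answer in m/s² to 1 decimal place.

53 mph × 0.44704 = 23.6931 m/s.
v² = 2a·d ⇒ a = v²/(2d) = 23.6931² / (2 × 45.000) = 561.363 / 90.000 = 6.2374 m/s².

Required deceleration ≈ 6.2 m/s²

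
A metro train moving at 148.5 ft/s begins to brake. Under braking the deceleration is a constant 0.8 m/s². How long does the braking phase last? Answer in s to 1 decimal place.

148.5 ft/s × 0.3048 = 45.2628 m/s.
Braking time = v/a = 45.2628 / 0.800 = 56.578 s.

Braking time ≈ 56.6 s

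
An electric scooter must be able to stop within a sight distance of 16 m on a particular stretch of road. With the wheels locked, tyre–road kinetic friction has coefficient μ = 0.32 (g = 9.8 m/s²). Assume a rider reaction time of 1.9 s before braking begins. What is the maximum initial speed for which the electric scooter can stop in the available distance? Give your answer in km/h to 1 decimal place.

Maximum speed ≈ 20.5 km/h

a = μg = 0.32 × 9.8 = 3.136 m/s².
Stopping distance: v·t_r + v²/(2a) = 16 with t_r = 1.9 s and a = 3.136 m/s².
So v² + 11.917 v − 100.35 = 0.
Positive root: v = −a·t_r + √((a·t_r)² + 2a·d) = −5.958 + √(35.498 + 100.35) = 5.6974 m/s.
5.6974 m/s × 3.6 = 20.511 km/h.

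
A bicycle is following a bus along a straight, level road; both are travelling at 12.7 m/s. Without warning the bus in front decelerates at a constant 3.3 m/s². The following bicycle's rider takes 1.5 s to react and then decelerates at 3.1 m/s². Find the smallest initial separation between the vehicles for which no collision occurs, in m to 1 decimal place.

Minimum gap ≈ 20.6 m

Leader travels v²/(2a_L) = 161.290 / 6.600 = 24.438 m before stopping.
Follower covers v·t_r = 12.7000 × 1.5 = 19.050 m while reacting, then v²/(2a_F) = 161.290 / 6.200 = 26.015 m while braking, for a total of 19.050 + 26.015 = 45.065 m.
Since a_F ≤ a_L and the follower starts braking later, the follower is never slower than the leader, so the closest approach is when both have stopped.
Minimum gap = 45.065 − 24.438 = 20.627 m.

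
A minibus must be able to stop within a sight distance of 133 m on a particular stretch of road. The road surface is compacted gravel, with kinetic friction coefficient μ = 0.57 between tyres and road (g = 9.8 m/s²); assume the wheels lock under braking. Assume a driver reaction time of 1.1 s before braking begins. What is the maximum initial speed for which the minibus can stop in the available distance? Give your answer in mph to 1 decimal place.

Maximum speed ≈ 73.6 mph

a = μg = 0.57 × 9.8 = 5.586 m/s².
Stopping distance: v·t_r + v²/(2a) = 133 with t_r = 1.1 s and a = 5.586 m/s².
So v² + 12.289 v − 1485.88 = 0.
Positive root: v = −a·t_r + √((a·t_r)² + 2a·d) = −6.145 + √(37.761 + 1485.88) = 32.8888 m/s.
32.8888 m/s ÷ 0.44704 = 73.570 mph.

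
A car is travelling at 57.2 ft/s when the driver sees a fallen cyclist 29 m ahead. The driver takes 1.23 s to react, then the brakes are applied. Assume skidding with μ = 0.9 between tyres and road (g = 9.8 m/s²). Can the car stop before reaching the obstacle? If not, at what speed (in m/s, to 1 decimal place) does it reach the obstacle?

No — it strikes the obstacle at 13.1 m/s

57.2 ft/s × 0.3048 = 17.4346 m/s.
a = μg = 0.9 × 9.8 = 8.820 m/s².
Reaction distance = 17.4346 × 1.23 = 21.445 m.
Braking distance needed to stop: v²/(2a) = 303.965 / 17.640 = 17.232 m, so total needed = 21.445 + 17.232 = 38.677 m > 29 m — it cannot stop.
Distance remaining when braking begins: 29 − 21.445 = 7.555 m.
v² = v₀² − 2a·d = 303.965 − 2 × 8.820 × 7.555 = 170.695 m²/s².
v = √170.695 = 13.065 m/s.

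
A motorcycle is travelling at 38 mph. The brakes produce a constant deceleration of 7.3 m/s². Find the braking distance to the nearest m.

38 mph × 0.44704 = 16.9875 m/s.
Braking distance = v²/(2a) = 16.9875² / (2 × 7.300) = 288.575 / 14.600 = 19.765 m.

Braking distance ≈ 20 m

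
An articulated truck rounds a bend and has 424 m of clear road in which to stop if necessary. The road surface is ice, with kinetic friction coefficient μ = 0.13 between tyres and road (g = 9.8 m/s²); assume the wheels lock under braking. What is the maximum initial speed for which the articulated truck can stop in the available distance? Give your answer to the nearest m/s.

Maximum speed ≈ 33 m/s

a = μg = 0.13 × 9.8 = 1.274 m/s².
v²/(2a) = d ⇒ v = √(2 × 1.274 × 424) = √1080.35 = 32.8687 m/s.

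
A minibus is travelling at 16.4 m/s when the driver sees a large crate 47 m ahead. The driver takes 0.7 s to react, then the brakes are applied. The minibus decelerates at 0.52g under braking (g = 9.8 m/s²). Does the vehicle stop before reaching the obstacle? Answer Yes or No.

Yes

a = 0.52 × 9.8 = 5.096 m/s².
Reaction distance = 16.4000 × 0.7 = 11.480 m.
Braking distance = v²/(2a) = 268.960 / 10.192 = 26.389 m.
Total stopping distance = 11.480 + 26.389 = 37.869 m, vs 47 m available — it stops with 47 − 37.869 = 9.131 m to spare.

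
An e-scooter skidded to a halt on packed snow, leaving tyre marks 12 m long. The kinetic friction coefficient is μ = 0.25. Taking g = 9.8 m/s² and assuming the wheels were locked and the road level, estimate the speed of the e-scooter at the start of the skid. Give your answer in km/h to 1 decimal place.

Deceleration a = μg = 0.25 × 9.8 = 2.450 m/s².
v = √(2a·d) = √(2 × 2.450 × 12) = √58.800 = 7.6681 m/s.
= 7.6681 × 3.6 = 27.605 km/h.

Initial speed ≈ 27.6 km/h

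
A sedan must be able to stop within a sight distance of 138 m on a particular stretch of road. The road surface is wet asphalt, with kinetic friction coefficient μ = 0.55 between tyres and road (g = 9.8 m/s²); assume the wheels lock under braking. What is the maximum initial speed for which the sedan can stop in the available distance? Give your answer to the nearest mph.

Maximum speed ≈ 86 mph

a = μg = 0.55 × 9.8 = 5.390 m/s².
v²/(2a) = d ⇒ v = √(2 × 5.390 × 138) = √1487.64 = 38.5699 m/s.
38.5699 m/s ÷ 0.44704 = 86.278 mph.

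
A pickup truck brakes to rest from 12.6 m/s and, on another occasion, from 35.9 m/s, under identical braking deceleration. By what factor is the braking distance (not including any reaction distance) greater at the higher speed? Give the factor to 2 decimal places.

Factor ≈ 8.12

Braking distance d = v²/(2a), so with a fixed, d ∝ v².
Factor = (35.9/12.6)² = 2.8492² = 8.1179.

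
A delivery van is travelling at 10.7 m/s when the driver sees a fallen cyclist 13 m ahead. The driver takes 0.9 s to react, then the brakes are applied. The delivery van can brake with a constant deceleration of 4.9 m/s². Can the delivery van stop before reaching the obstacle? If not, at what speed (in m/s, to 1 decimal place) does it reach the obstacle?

No — it strikes the obstacle at 9.0 m/s

Reaction distance = 10.7000 × 0.9 = 9.630 m.
Braking distance needed to stop: v²/(2a) = 114.490 / 9.800 = 11.683 m, so total needed = 9.630 + 11.683 = 21.313 m > 13 m — it cannot stop.
Distance remaining when braking begins: 13 − 9.630 = 3.370 m.
v² = v₀² − 2a·d = 114.490 − 2 × 4.900 × 3.370 = 81.464 m²/s².
v = √81.464 = 9.026 m/s.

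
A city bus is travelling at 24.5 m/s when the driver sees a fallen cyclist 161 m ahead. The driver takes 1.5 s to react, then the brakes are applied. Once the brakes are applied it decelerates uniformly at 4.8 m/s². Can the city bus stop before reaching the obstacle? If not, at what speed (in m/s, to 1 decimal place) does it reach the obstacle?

Yes — it stops about 61.7 m short of the obstacle, so it never reaches it

Reaction distance = 24.5000 × 1.5 = 36.750 m.
Braking distance = v²/(2a) = 600.250 / 9.600 = 62.526 m.
Total stopping distance = 36.750 + 62.526 = 99.276 m, vs 161 m available — it stops with 161 − 99.276 = 61.724 m to spare.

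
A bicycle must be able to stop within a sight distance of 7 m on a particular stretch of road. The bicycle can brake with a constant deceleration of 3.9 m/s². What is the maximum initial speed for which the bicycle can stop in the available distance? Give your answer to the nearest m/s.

v²/(2a) = d ⇒ v = √(2 × 3.900 × 7) = √54.60 = 7.3892 m/s.

Maximum speed ≈ 7 m/s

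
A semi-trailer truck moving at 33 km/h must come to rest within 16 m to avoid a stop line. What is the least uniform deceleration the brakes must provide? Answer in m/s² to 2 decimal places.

Required deceleration ≈ 2.63 m/s²

33 km/h ÷ 3.6 = 9.1667 m/s.
v² = 2a·d ⇒ a = v²/(2d) = 9.1667² / (2 × 16.000) = 84.028 / 32.000 = 2.6259 m/s².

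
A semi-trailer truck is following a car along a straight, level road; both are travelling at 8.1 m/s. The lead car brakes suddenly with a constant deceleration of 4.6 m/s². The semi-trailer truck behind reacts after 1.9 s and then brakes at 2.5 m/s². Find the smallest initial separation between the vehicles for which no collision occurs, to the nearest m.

Minimum gap ≈ 21 m

Leader travels v²/(2a_L) = 65.610 / 9.200 = 7.132 m before stopping.
Follower covers v·t_r = 8.1000 × 1.9 = 15.390 m while reacting, then v²/(2a_F) = 65.610 / 5.000 = 13.122 m while braking, for a total of 15.390 + 13.122 = 28.512 m.
Since a_F ≤ a_L and the follower starts braking later, the follower is never slower than the leader, so the closest approach is when both have stopped.
Minimum gap = 28.512 − 7.132 = 21.380 m.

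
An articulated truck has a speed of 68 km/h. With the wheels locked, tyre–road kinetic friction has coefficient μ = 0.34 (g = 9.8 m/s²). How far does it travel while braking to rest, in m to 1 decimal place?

68 km/h ÷ 3.6 = 18.8889 m/s.
a = μg = 0.34 × 9.8 = 3.332 m/s².
Braking distance = v²/(2a) = 18.8889² / (2 × 3.332) = 356.791 / 6.664 = 53.540 m.

Braking distance ≈ 53.5 m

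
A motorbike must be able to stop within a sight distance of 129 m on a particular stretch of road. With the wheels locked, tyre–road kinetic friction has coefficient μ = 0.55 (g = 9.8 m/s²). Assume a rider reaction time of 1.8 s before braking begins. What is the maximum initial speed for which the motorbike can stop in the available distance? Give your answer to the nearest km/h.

a = μg = 0.55 × 9.8 = 5.390 m/s².
Stopping distance: v·t_r + v²/(2a) = 129 with t_r = 1.8 s and a = 5.390 m/s².
So v² + 19.404 v − 1390.62 = 0.
Positive root: v = −a·t_r + √((a·t_r)² + 2a·d) = −9.702 + √(94.129 + 1390.62) = 28.8304 m/s.
28.8304 m/s × 3.6 = 103.789 km/h.

Maximum speed ≈ 104 km/h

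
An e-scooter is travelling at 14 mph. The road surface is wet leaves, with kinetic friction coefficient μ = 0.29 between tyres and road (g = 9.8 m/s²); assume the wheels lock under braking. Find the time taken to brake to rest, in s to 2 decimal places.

14 mph × 0.44704 = 6.2586 m/s.
a = μg = 0.29 × 9.8 = 2.842 m/s².
Braking time = v/a = 6.2586 / 2.842 = 2.202 s.

Braking time ≈ 2.20 s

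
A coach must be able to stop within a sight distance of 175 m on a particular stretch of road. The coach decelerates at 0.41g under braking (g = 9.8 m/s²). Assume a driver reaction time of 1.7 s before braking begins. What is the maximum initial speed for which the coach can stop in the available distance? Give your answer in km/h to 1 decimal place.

a = 0.41 × 9.8 = 4.018 m/s².
Stopping distance: v·t_r + v²/(2a) = 175 with t_r = 1.7 s and a = 4.018 m/s².
So v² + 13.661 v − 1406.30 = 0.
Positive root: v = −a·t_r + √((a·t_r)² + 2a·d) = −6.831 + √(46.663 + 1406.30) = 31.2868 m/s.
31.2868 m/s × 3.6 = 112.632 km/h.

Maximum speed ≈ 112.6 km/h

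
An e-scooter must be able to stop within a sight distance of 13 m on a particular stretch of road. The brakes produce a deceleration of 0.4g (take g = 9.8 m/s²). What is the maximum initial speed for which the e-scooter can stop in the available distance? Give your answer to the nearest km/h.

Maximum speed ≈ 36 km/h

a = 0.4 × 9.8 = 3.920 m/s².
v²/(2a) = d ⇒ v = √(2 × 3.920 × 13) = √101.92 = 10.0955 m/s.
10.0955 m/s × 3.6 = 36.344 km/h.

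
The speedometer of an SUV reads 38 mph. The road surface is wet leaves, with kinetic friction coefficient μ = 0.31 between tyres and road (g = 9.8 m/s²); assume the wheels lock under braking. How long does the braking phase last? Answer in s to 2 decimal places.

Braking time ≈ 5.59 s

38 mph × 0.44704 = 16.9875 m/s.
a = μg = 0.31 × 9.8 = 3.038 m/s².
Braking time = v/a = 16.9875 / 3.038 = 5.592 s.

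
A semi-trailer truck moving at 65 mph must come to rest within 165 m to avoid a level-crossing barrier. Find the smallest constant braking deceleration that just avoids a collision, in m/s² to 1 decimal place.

Required deceleration ≈ 2.6 m/s²

65 mph × 0.44704 = 29.0576 m/s.
v² = 2a·d ⇒ a = v²/(2d) = 29.0576² / (2 × 165.000) = 844.344 / 330.000 = 2.5586 m/s².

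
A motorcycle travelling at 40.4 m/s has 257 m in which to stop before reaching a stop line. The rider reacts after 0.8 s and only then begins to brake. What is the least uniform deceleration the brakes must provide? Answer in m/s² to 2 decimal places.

Required deceleration ≈ 3.63 m/s²

Distance covered during reaction = 40.4000 × 0.8 = 32.320 m.
Distance available for braking: 257 − 32.320 = 224.680 m.
v² = 2a·d ⇒ a = v²/(2d) = 40.4000² / (2 × 224.680) = 1632.160 / 449.360 = 3.6322 m/s².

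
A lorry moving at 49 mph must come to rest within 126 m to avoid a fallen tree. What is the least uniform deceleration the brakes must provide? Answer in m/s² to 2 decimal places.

Required deceleration ≈ 1.90 m/s²

49 mph × 0.44704 = 21.9050 m/s.
v² = 2a·d ⇒ a = v²/(2d) = 21.9050² / (2 × 126.000) = 479.829 / 252.000 = 1.9041 m/s².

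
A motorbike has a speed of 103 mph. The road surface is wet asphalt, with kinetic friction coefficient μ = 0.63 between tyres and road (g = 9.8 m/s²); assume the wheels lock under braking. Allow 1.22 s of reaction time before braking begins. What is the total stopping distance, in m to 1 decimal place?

Total stopping distance ≈ 227.9 m

103 mph × 0.44704 = 46.0451 m/s.
a = μg = 0.63 × 9.8 = 6.174 m/s².
Reaction distance = v·t_r = 46.0451 × 1.22 = 56.175 m.
Braking distance = v²/(2a) = 46.0451² / (2 × 6.174) = 2120.151 / 12.348 = 171.700 m.
Total = 56.175 + 171.700 = 227.875 m.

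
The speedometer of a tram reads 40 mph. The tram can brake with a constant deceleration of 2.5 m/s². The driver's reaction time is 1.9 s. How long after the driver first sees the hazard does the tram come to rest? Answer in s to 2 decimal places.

Total time ≈ 9.05 s

40 mph × 0.44704 = 17.8816 m/s.
Braking time = v/a = 17.8816 / 2.500 = 7.153 s.
Total = 1.9 + 7.153 = 9.053 s.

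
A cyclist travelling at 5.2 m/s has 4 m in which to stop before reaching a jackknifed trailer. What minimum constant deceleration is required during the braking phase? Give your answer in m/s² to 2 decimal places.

Required deceleration ≈ 3.38 m/s²

v² = 2a·d ⇒ a = v²/(2d) = 5.2000² / (2 × 4.000) = 27.040 / 8.000 = 3.3800 m/s².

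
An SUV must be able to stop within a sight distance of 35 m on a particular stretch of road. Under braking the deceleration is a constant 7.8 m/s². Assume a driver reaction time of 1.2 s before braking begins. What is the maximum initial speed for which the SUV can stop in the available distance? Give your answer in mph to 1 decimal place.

Maximum speed ≈ 35.4 mph

Stopping distance: v·t_r + v²/(2a) = 35 with t_r = 1.2 s and a = 7.800 m/s².
So v² + 18.720 v − 546.00 = 0.
Positive root: v = −a·t_r + √((a·t_r)² + 2a·d) = −9.360 + √(87.610 + 546.00) = 15.8116 m/s.
15.8116 m/s ÷ 0.44704 = 35.370 mph.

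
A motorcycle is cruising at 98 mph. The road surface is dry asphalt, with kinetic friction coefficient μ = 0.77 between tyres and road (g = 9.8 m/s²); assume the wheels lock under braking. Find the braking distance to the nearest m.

98 mph × 0.44704 = 43.8099 m/s.
a = μg = 0.77 × 9.8 = 7.546 m/s².
Braking distance = v²/(2a) = 43.8099² / (2 × 7.546) = 1919.307 / 15.092 = 127.174 m.

Braking distance ≈ 127 m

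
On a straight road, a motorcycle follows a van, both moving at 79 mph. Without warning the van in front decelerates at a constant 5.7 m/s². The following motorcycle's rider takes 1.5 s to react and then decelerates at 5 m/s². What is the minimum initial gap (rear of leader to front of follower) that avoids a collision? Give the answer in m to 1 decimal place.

79 mph × 0.44704 = 35.3162 m/s.
Leader travels v²/(2a_L) = 1247.234 / 11.400 = 109.406 m before stopping.
Follower covers v·t_r = 35.3162 × 1.5 = 52.974 m while reacting, then v²/(2a_F) = 1247.234 / 10.000 = 124.723 m while braking, for a total of 52.974 + 124.723 = 177.697 m.
Since a_F ≤ a_L and the follower starts braking later, the follower is never slower than the leader, so the closest approach is when both have stopped.
Minimum gap = 177.697 − 109.406 = 68.291 m.

Minimum gap ≈ 68.3 m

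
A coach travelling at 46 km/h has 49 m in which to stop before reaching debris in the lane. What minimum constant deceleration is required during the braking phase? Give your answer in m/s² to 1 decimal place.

46 km/h ÷ 3.6 = 12.7778 m/s.
v² = 2a·d ⇒ a = v²/(2d) = 12.7778² / (2 × 49.000) = 163.272 / 98.000 = 1.6660 m/s².

Required deceleration ≈ 1.7 m/s²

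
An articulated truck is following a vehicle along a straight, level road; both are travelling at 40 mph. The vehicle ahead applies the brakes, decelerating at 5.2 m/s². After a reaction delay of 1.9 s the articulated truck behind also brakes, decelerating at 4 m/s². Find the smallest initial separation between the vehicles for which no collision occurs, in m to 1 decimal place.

Minimum gap ≈ 43.2 m

40 mph × 0.44704 = 17.8816 m/s.
Leader travels v²/(2a_L) = 319.752 / 10.400 = 30.745 m before stopping.
Follower covers v·t_r = 17.8816 × 1.9 = 33.975 m while reacting, then v²/(2a_F) = 319.752 / 8.000 = 39.969 m while braking, for a total of 33.975 + 39.969 = 73.944 m.
Since a_F ≤ a_L and the follower starts braking later, the follower is never slower than the leader, so the closest approach is when both have stopped.
Minimum gap = 73.944 − 30.745 = 43.199 m.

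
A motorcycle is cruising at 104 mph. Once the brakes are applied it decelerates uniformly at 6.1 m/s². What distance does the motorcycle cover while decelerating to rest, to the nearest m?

Braking distance ≈ 177 m

104 mph × 0.44704 = 46.4922 m/s.
Braking distance = v²/(2a) = 46.4922² / (2 × 6.100) = 2161.525 / 12.200 = 177.174 m.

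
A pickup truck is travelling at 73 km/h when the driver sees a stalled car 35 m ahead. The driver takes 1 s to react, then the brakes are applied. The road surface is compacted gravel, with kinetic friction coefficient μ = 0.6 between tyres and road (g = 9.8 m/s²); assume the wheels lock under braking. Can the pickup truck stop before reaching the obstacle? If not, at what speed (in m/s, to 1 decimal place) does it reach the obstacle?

73 km/h ÷ 3.6 = 20.2778 m/s.
a = μg = 0.6 × 9.8 = 5.880 m/s².
Reaction distance = 20.2778 × 1 = 20.278 m.
Braking distance needed to stop: v²/(2a) = 411.189 / 11.760 = 34.965 m, so total needed = 20.278 + 34.965 = 55.243 m > 35 m — it cannot stop.
Distance remaining when braking begins: 35 − 20.278 = 14.722 m.
v² = v₀² − 2a·d = 411.189 − 2 × 5.880 × 14.722 = 238.058 m²/s².
v = √238.058 = 15.429 m/s.

No — it strikes the obstacle at 15.4 m/s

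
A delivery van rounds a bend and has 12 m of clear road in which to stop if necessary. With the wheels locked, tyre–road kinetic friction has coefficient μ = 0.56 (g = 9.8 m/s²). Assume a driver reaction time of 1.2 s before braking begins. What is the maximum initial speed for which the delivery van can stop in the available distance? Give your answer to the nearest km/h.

a = μg = 0.56 × 9.8 = 5.488 m/s².
Stopping distance: v·t_r + v²/(2a) = 12 with t_r = 1.2 s and a = 5.488 m/s².
So v² + 13.171 v − 131.71 = 0.
Positive root: v = −a·t_r + √((a·t_r)² + 2a·d) = −6.586 + √(43.375 + 131.71) = 6.6460 m/s.
6.6460 m/s × 3.6 = 23.926 km/h.

Maximum speed ≈ 24 km/h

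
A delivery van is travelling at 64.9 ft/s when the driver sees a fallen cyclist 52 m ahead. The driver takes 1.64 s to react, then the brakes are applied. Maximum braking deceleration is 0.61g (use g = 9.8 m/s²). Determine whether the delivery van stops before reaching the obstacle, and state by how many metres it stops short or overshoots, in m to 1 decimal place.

No — it overshoots by 13.2 m

64.9 ft/s × 0.3048 = 19.7815 m/s.
a = 0.61 × 9.8 = 5.978 m/s².
Reaction distance = 19.7815 × 1.64 = 32.442 m.
Braking distance = v²/(2a) = 391.308 / 11.956 = 32.729 m.
Total stopping distance = 32.442 + 32.729 = 65.171 m, vs 52 m available — it cannot stop in time and overshoots by 65.171 − 52 = 13.171 m.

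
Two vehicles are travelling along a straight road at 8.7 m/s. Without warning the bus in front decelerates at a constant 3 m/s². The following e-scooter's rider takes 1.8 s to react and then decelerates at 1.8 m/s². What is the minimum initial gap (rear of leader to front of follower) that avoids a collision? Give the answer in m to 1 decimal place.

Minimum gap ≈ 24.1 m

Leader travels v²/(2a_L) = 75.690 / 6.000 = 12.615 m before stopping.
Follower covers v·t_r = 8.7000 × 1.8 = 15.660 m while reacting, then v²/(2a_F) = 75.690 / 3.600 = 21.025 m while braking, for a total of 15.660 + 21.025 = 36.685 m.
Since a_F ≤ a_L and the follower starts braking later, the follower is never slower than the leader, so the closest approach is when both have stopped.
Minimum gap = 36.685 − 12.615 = 24.070 m.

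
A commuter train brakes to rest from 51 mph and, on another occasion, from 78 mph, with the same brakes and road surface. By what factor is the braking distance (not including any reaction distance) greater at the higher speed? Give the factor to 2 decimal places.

Factor ≈ 2.34

Braking distance d = v²/(2a), so with a fixed, d ∝ v².
Factor = (78/51)² = 1.5294² = 2.3391.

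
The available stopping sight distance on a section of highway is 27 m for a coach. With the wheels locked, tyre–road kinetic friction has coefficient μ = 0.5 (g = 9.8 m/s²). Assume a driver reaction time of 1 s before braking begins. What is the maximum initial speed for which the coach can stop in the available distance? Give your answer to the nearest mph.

a = μg = 0.5 × 9.8 = 4.900 m/s².
Stopping distance: v·t_r + v²/(2a) = 27 with t_r = 1 s and a = 4.900 m/s².
So v² + 9.800 v − 264.60 = 0.
Positive root: v = −a·t_r + √((a·t_r)² + 2a·d) = −4.900 + √(24.010 + 264.60) = 12.0885 m/s.
12.0885 m/s ÷ 0.44704 = 27.041 mph.

Maximum speed ≈ 27 mph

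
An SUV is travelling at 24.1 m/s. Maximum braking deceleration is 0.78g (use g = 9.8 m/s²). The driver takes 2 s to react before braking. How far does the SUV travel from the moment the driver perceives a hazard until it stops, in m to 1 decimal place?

Total stopping distance ≈ 86.2 m

a = 0.78 × 9.8 = 7.644 m/s².
Reaction distance = v·t_r = 24.1000 × 2 = 48.200 m.
Braking distance = v²/(2a) = 24.1000² / (2 × 7.644) = 580.810 / 15.288 = 37.991 m.
Total = 48.200 + 37.991 = 86.191 m.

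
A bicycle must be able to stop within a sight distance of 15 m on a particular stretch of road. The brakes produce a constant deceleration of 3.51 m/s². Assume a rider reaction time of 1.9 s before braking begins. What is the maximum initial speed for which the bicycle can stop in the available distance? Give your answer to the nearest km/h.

Maximum speed ≈ 20 km/h

Stopping distance: v·t_r + v²/(2a) = 15 with t_r = 1.9 s and a = 3.510 m/s².
So v² + 13.338 v − 105.30 = 0.
Positive root: v = −a·t_r + √((a·t_r)² + 2a·d) = −6.669 + √(44.476 + 105.30) = 5.5693 m/s.
5.5693 m/s × 3.6 = 20.049 km/h.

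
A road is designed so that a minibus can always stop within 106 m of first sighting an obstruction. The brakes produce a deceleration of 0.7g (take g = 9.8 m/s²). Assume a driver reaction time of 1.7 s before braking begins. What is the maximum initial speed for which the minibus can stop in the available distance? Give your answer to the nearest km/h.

a = 0.7 × 9.8 = 6.860 m/s².
Stopping distance: v·t_r + v²/(2a) = 106 with t_r = 1.7 s and a = 6.860 m/s².
So v² + 23.324 v − 1454.32 = 0.
Positive root: v = −a·t_r + √((a·t_r)² + 2a·d) = −11.662 + √(136.002 + 1454.32) = 28.2168 m/s.
28.2168 m/s × 3.6 = 101.580 km/h.

Maximum speed ≈ 102 km/h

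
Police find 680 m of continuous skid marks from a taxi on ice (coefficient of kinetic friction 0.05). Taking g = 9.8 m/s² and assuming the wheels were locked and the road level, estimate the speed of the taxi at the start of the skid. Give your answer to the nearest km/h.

Initial speed ≈ 93 km/h

Deceleration a = μg = 0.05 × 9.8 = 0.490 m/s².
v = √(2a·d) = √(2 × 0.490 × 680) = √666.400 = 25.8147 m/s.
= 25.8147 × 3.6 = 92.933 km/h.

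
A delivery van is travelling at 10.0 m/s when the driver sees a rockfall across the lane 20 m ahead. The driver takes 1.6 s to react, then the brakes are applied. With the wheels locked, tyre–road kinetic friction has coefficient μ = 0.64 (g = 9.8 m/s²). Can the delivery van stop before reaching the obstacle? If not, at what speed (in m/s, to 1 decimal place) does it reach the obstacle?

No — it strikes the obstacle at 7.1 m/s

a = μg = 0.64 × 9.8 = 6.272 m/s².
Reaction distance = 10.0000 × 1.6 = 16.000 m.
Braking distance needed to stop: v²/(2a) = 100.000 / 12.544 = 7.972 m, so total needed = 16.000 + 7.972 = 23.972 m > 20 m — it cannot stop.
Distance remaining when braking begins: 20 − 16.000 = 4.000 m.
v² = v₀² − 2a·d = 100.000 − 2 × 6.272 × 4.000 = 49.824 m²/s².
v = √49.824 = 7.059 m/s.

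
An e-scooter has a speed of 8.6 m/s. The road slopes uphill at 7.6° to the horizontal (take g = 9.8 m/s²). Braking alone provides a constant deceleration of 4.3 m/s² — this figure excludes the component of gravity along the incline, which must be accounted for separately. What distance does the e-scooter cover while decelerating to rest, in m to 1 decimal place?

Gravity along the uphill slope adds to the braking deceleration: a_eff = 4.300 + 9.8·sin 7.6° = 4.300 + 1.296 = 5.596 m/s².
Braking distance = v²/(2a) = 8.6000² / (2 × 5.596) = 73.960 / 11.192 = 6.608 m.

Braking distance ≈ 6.6 m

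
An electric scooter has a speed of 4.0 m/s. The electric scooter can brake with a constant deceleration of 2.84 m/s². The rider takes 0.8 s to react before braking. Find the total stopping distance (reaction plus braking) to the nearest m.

Reaction distance = v·t_r = 4.0000 × 0.8 = 3.200 m.
Braking distance = v²/(2a) = 4.0000² / (2 × 2.840) = 16.000 / 5.680 = 2.817 m.
Total = 3.200 + 2.817 = 6.017 m.

Total stopping distance ≈ 6 m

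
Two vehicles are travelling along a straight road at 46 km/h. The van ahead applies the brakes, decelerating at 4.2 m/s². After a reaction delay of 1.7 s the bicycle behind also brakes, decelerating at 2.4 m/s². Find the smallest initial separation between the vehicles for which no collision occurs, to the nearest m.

46 km/h ÷ 3.6 = 12.7778 m/s.
Leader travels v²/(2a_L) = 163.272 / 8.400 = 19.437 m before stopping.
Follower covers v·t_r = 12.7778 × 1.7 = 21.722 m while reacting, then v²/(2a_F) = 163.272 / 4.800 = 34.015 m while braking, for a total of 21.722 + 34.015 = 55.737 m.
Since a_F ≤ a_L and the follower starts braking later, the follower is never slower than the leader, so the closest approach is when both have stopped.
Minimum gap = 55.737 − 19.437 = 36.300 m.

Minimum gap ≈ 36 m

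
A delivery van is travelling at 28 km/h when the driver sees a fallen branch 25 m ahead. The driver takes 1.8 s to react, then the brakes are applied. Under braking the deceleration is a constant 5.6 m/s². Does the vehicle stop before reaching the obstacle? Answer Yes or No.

Yes

28 km/h ÷ 3.6 = 7.7778 m/s.
Reaction distance = 7.7778 × 1.8 = 14.000 m.
Braking distance = v²/(2a) = 60.494 / 11.200 = 5.401 m.
Total stopping distance = 14.000 + 5.401 = 19.401 m, vs 25 m available — it stops with 25 − 19.401 = 5.599 m to spare.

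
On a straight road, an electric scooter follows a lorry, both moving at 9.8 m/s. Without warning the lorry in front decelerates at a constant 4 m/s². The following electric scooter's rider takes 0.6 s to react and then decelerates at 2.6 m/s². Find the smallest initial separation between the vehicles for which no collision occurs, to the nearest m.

Minimum gap ≈ 12 m

Leader travels v²/(2a_L) = 96.040 / 8.000 = 12.005 m before stopping.
Follower covers v·t_r = 9.8000 × 0.6 = 5.880 m while reacting, then v²/(2a_F) = 96.040 / 5.200 = 18.469 m while braking, for a total of 5.880 + 18.469 = 24.349 m.
Since a_F ≤ a_L and the follower starts braking later, the follower is never slower than the leader, so the closest approach is when both have stopped.
Minimum gap = 24.349 − 12.005 = 12.344 m.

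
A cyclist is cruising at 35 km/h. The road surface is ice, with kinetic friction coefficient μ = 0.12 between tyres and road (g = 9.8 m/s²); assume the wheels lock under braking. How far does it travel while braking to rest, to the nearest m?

35 km/h ÷ 3.6 = 9.7222 m/s.
a = μg = 0.12 × 9.8 = 1.176 m/s².
Braking distance = v²/(2a) = 9.7222² / (2 × 1.176) = 94.521 / 2.352 = 40.188 m.

Braking distance ≈ 40 m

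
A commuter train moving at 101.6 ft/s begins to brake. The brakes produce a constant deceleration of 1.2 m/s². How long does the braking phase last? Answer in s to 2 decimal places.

101.6 ft/s × 0.3048 = 30.9677 m/s.
Braking time = v/a = 30.9677 / 1.200 = 25.806 s.

Braking time ≈ 25.81 s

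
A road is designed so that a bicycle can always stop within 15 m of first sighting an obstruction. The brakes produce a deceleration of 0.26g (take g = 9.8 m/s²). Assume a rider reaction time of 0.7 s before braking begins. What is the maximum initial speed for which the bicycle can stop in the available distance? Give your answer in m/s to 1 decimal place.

a = 0.26 × 9.8 = 2.548 m/s².
Stopping distance: v·t_r + v²/(2a) = 15 with t_r = 0.7 s and a = 2.548 m/s².
So v² + 3.567 v − 76.44 = 0.
Positive root: v = −a·t_r + √((a·t_r)² + 2a·d) = −1.784 + √(3.183 + 76.44) = 7.1392 m/s.

Maximum speed ≈ 7.1 m/s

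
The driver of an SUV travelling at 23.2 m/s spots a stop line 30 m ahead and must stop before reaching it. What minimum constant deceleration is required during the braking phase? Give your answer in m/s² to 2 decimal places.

Required deceleration ≈ 8.97 m/s²

v² = 2a·d ⇒ a = v²/(2d) = 23.2000² / (2 × 30.000) = 538.240 / 60.000 = 8.9707 m/s².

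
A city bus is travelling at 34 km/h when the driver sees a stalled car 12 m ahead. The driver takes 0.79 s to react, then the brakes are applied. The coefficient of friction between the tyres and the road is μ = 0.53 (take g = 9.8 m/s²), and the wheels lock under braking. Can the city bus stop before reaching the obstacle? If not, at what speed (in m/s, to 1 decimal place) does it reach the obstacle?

No — it strikes the obstacle at 6.5 m/s

34 km/h ÷ 3.6 = 9.4444 m/s.
a = μg = 0.53 × 9.8 = 5.194 m/s².
Reaction distance = 9.4444 × 0.79 = 7.461 m.
Braking distance needed to stop: v²/(2a) = 89.197 / 10.388 = 8.587 m, so total needed = 7.461 + 8.587 = 16.048 m > 12 m — it cannot stop.
Distance remaining when braking begins: 12 − 7.461 = 4.539 m.
v² = v₀² − 2a·d = 89.197 − 2 × 5.194 × 4.539 = 42.046 m²/s².
v = √42.046 = 6.484 m/s.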